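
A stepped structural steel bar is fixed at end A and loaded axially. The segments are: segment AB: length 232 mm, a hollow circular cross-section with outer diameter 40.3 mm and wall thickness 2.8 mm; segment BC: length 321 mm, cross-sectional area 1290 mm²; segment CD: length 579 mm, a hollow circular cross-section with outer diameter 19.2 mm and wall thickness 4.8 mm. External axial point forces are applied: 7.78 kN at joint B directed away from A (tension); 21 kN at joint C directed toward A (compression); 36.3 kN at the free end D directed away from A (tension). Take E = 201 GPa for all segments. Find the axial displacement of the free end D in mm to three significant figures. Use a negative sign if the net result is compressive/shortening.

Internal axial forces (sectioning from the free end, tension +): N_CD = 36.3 kN, N_BC = 15.3 kN, N_AB = 23.08 kN.
A_AB = 329.9 mm².
A_CD = 217.1 mm².
δ_AB = 23080·232/(329.9·201000) = 0.08076 mm
δ_BC = 15300·321/(1290·201000) = 0.01894 mm
δ_CD = 36300·579/(217.1·201000) = 0.4815 mm
δ = Σδ_i = 0.5812 mm.

0.581 mm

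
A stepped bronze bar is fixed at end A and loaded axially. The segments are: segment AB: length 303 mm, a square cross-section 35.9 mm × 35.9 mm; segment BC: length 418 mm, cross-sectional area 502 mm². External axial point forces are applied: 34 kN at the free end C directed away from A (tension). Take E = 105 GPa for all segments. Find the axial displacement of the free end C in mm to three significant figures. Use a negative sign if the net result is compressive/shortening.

0.346 mm

Internal axial forces (sectioning from the free end, tension +): N_BC = 34 kN, N_AB = 34 kN.
A_AB = 1289 mm².
δ_AB = 34000·303/(1289·105000) = 0.07613 mm
δ_BC = 34000·418/(502·105000) = 0.2696 mm
δ = Σδ_i = 0.3458 mm.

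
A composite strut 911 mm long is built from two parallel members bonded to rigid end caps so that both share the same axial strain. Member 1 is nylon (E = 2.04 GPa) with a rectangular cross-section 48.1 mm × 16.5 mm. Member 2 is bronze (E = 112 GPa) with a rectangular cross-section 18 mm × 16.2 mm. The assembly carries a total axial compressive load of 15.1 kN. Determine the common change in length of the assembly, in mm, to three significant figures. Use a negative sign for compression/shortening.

-0.401 mm

A_1 = 793.6 mm².
A_2 = 291.6 mm².
Equal strain + equilibrium ⇒ each member carries load in proportion to AE: A₁E₁ = 1619000 N, A₂E₂ = 32660000 N, ΣAE = 34280000 N.
δ = PL/ΣAE = -15100·911/34280000 = -0.4013 mm.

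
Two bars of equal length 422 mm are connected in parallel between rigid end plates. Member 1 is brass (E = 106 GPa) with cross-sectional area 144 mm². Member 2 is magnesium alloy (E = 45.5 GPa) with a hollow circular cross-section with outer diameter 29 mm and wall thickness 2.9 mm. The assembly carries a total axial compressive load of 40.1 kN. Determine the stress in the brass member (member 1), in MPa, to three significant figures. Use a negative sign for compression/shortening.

A_2 = 237.8 mm².
Equal strain + equilibrium ⇒ each member carries load in proportion to AE: A₁E₁ = 15260000 N, A₂E₂ = 10820000 N, ΣAE = 26080000 N.
σ₁ = P·E₁/ΣAE = -40100·106000/26080000 = -163 MPa.

-163 MPa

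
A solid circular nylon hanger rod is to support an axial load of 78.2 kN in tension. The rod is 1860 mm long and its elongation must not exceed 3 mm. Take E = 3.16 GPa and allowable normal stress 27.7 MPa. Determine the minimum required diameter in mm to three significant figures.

Required area A ≥ P/σ_allow = 78200/27.7 = 2823 mm².
For a solid circular section, d ≥ √(4A/π) = 59.95 mm.
Elongation limit: A ≥ PL/(Eδ_allow) = 78200·1860/(3160·3) = 15340 mm² ⇒ d ≥ 139.8 mm.
The elongation limit governs.

140 mm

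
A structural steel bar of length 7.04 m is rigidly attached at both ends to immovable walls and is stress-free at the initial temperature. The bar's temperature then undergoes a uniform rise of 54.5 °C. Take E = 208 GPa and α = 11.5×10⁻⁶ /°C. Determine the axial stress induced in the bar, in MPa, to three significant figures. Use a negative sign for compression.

-130 MPa

Free thermal expansion αLΔT = 11.5e-6 · 7040 · 54.5 = 4.412 mm.
The walls impose strain ε = −(4.412)/7040 = -6.2675e-04; σ = Eε = 208000 · -6.2675e-04 = -130.4 MPa.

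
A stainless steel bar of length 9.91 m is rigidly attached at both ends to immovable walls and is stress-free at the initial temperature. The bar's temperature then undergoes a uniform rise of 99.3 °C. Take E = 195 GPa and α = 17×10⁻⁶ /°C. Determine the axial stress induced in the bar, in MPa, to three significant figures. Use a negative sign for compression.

-329 MPa

Free thermal expansion αLΔT = 17e-6 · 9910 · 99.3 = 16.73 mm.
The walls impose strain ε = −(16.73)/9910 = -1.6881e-03; σ = Eε = 195000 · -1.6881e-03 = -329.2 MPa.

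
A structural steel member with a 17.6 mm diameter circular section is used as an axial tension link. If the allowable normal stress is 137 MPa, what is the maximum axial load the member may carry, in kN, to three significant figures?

33.3 kN

A = 243.3 mm².
P_max = σ_allow · A = 137 · 243.3 = 33330 N = 33.33 kN.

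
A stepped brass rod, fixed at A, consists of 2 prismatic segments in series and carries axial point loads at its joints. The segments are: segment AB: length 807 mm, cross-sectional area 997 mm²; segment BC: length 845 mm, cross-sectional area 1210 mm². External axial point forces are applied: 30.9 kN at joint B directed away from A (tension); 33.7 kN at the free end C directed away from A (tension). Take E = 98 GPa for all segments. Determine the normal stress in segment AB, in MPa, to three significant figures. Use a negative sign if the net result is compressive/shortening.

Internal axial forces (sectioning from the free end, tension +): N_BC = 33.7 kN, N_AB = 64.6 kN.
σ_AB = N_AB/A_AB = 64600/997 = 64.79 MPa.

64.8 MPa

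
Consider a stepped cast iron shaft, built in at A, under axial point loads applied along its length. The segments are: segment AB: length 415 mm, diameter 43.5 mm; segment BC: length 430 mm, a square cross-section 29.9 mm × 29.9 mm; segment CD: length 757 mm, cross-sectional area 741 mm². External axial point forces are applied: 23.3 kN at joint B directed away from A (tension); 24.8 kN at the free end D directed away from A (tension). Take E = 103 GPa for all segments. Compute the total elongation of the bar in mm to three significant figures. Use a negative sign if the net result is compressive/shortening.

Internal axial forces (sectioning from the free end, tension +): N_CD = 24.8 kN, N_BC = 24.8 kN, N_AB = 48.1 kN.
A_AB = 1486 mm².
A_BC = 894 mm².
δ_AB = 48100·415/(1486·103000) = 0.1304 mm
δ_BC = 24800·430/(894·103000) = 0.1158 mm
δ_CD = 24800·757/(741·103000) = 0.246 mm
δ = Σδ_i = 0.4922 mm.

0.492 mm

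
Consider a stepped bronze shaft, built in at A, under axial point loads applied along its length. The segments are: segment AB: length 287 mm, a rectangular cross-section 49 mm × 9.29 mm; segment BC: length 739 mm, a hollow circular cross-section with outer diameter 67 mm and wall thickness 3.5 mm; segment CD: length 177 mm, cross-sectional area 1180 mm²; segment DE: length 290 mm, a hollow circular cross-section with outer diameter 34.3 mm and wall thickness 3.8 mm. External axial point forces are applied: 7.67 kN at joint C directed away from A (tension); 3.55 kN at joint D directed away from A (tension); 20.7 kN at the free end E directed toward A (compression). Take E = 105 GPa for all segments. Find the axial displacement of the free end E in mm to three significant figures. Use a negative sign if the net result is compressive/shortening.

Internal axial forces (sectioning from the free end, tension +): N_DE = -20.7 kN, N_CD = -17.15 kN, N_BC = -9.48 kN, N_AB = -9.48 kN.
A_AB = 455.2 mm².
A_BC = 698.2 mm².
A_DE = 364.1 mm².
δ_AB = -9480·287/(455.2·105000) = -0.05692 mm
δ_BC = -9480·739/(698.2·105000) = -0.09556 mm
δ_CD = -17150·177/(1180·105000) = -0.0245 mm
δ_DE = -20700·290/(364.1·105000) = -0.157 mm
δ = Σδ_i = -0.334 mm.

-0.334 mm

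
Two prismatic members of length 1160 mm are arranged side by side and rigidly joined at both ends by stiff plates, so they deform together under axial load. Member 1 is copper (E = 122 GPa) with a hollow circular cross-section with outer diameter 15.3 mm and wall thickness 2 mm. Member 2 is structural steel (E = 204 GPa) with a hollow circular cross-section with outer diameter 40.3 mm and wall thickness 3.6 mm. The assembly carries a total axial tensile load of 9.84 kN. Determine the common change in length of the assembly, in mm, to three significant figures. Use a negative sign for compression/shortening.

0.120 mm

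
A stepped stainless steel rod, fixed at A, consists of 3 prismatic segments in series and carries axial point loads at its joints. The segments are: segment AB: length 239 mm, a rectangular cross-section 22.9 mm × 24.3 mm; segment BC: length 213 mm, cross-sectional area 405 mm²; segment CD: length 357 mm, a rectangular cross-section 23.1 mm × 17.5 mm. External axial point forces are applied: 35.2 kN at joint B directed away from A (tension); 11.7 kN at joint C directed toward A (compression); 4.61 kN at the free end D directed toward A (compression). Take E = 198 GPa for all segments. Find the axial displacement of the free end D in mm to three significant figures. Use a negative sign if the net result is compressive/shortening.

-0.0229 mm

Internal axial forces (sectioning from the free end, tension +): N_CD = -4.61 kN, N_BC = -16.31 kN, N_AB = 18.89 kN.
A_AB = 556.5 mm².
A_CD = 404.2 mm².
δ_AB = 18890·239/(556.5·198000) = 0.04098 mm
δ_BC = -16310·213/(405·198000) = -0.04332 mm
δ_CD = -4610·357/(404.2·198000) = -0.02056 mm
δ = Σδ_i = -0.02291 mm.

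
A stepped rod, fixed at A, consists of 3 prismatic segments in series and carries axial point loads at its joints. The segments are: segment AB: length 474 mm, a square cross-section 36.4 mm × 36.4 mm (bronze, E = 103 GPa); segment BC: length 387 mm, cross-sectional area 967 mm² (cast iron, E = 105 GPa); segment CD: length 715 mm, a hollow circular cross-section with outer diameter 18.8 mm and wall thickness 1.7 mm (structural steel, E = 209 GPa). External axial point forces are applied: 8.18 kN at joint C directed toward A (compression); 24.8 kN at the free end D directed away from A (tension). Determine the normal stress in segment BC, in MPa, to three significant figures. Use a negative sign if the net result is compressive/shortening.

17.2 MPa

Internal axial forces (sectioning from the free end, tension +): N_CD = 24.8 kN, N_BC = 16.62 kN, N_AB = 16.62 kN.
σ_BC = N_BC/A_BC = 16620/967 = 17.19 MPa.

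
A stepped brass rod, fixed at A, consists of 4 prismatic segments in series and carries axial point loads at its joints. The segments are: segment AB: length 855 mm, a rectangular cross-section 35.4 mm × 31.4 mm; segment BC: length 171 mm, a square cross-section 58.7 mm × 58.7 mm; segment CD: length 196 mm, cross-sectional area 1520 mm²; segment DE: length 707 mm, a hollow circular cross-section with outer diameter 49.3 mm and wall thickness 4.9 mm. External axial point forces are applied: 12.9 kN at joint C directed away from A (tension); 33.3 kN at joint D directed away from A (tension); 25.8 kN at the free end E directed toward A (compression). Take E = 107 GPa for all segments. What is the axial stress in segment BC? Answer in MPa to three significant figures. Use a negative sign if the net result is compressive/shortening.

Internal axial forces (sectioning from the free end, tension +): N_DE = -25.8 kN, N_CD = 7.5 kN, N_BC = 20.4 kN, N_AB = 20.4 kN.
A_BC = 3446 mm².
σ_BC = N_BC/A_BC = 20400/3446 = 5.92 MPa.

5.92 MPa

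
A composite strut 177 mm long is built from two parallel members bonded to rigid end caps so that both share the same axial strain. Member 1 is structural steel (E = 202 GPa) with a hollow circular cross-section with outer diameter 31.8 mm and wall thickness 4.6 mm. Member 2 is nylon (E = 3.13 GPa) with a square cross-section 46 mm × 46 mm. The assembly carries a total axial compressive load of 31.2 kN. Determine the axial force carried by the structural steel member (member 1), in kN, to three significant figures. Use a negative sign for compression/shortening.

A_1 = 393.1 mm².
A_2 = 2116 mm².
Equal strain + equilibrium ⇒ each member carries load in proportion to AE: A₁E₁ = 79400000 N, A₂E₂ = 6623000 N, ΣAE = 86020000 N.
F₁ = P·A₁E₁/ΣAE = -31200·79400000/86020000 = -28800 N.

-28.8 kN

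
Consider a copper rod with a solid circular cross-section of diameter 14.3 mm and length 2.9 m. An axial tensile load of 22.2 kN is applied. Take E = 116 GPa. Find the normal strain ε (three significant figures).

A = 160.6 mm².
σ = N/A = 138.2 MPa; ε = σ/E = 138.2/116000 = 1.192e-03.

0.00119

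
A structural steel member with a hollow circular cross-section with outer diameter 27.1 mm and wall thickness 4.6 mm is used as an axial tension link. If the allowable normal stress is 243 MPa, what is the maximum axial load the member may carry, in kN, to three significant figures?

79.0 kN

A = 325.2 mm².
P_max = σ_allow · A = 243 · 325.2 = 79010 N = 79.01 kN.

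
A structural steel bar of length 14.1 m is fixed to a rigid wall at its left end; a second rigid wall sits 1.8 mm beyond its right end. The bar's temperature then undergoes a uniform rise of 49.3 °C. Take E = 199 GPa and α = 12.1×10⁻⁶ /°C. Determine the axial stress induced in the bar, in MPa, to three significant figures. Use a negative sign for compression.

-93.3 MPa

Free thermal expansion αLΔT = 12.1e-6 · 14100 · 49.3 = 8.411 mm.
The walls engage after the gap closes; constrained expansion = 8.411 − 1.8 = 6.611 mm.
The walls impose strain ε = −(6.611)/14100 = -4.6887e-04; σ = Eε = 199000 · -4.6887e-04 = -93.31 MPa.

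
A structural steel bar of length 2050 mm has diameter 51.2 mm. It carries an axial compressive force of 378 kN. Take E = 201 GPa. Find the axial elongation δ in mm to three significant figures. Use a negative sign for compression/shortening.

A = 2059 mm².
δ_mech = NL/(AE) = -378000·2050/(2059·201000) = -1.872 mm.

-1.87 mm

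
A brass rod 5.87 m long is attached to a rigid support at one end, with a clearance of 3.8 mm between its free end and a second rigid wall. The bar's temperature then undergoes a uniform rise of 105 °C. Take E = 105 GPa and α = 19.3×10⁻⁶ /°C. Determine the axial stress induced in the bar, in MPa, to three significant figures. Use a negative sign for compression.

-145 MPa

Free thermal expansion αLΔT = 19.3e-6 · 5870 · 105 = 11.9 mm.
The walls engage after the gap closes; constrained expansion = 11.9 − 3.8 = 8.096 mm.
The walls impose strain ε = −(8.096)/5870 = -1.3791e-03; σ = Eε = 105000 · -1.3791e-03 = -144.8 MPa.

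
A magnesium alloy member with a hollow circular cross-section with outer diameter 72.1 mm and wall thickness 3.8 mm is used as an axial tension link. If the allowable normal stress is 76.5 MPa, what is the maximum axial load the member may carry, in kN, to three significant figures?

62.4 kN

A = 815.4 mm².
P_max = σ_allow · A = 76.5 · 815.4 = 62380 N = 62.38 kN.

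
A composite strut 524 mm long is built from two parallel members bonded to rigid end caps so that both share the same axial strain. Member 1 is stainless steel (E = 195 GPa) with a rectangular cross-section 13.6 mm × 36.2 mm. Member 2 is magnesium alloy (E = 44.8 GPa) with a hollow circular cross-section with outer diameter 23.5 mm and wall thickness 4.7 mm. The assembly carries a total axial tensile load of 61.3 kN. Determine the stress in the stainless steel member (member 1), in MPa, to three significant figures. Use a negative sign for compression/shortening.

A_1 = 492.3 mm².
A_2 = 277.6 mm².
Equal strain + equilibrium ⇒ each member carries load in proportion to AE: A₁E₁ = 96000000 N, A₂E₂ = 12440000 N, ΣAE = 108400000 N.
σ₁ = P·E₁/ΣAE = 61300·195000/108400000 = 110.2 MPa.

110 MPa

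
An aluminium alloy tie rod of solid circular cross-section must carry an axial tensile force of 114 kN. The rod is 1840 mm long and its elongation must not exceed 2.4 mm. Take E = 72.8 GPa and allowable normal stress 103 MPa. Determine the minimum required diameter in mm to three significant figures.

Required area A ≥ P/σ_allow = 114000/103 = 1107 mm².
For a solid circular section, d ≥ √(4A/π) = 37.54 mm.
Elongation limit: A ≥ PL/(Eδ_allow) = 114000·1840/(72800·2.4) = 1201 mm² ⇒ d ≥ 39.1 mm.
The elongation limit governs.

39.1 mm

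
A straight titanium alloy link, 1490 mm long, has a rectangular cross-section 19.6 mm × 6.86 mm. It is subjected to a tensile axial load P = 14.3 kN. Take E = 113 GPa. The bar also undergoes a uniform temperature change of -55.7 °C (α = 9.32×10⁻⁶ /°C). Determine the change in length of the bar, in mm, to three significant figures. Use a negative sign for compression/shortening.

0.629 mm

A = 134.5 mm².
δ_mech = NL/(AE) = 14300·1490/(134.5·113000) = 1.402 mm.
δ_thermal = αLΔT = 9.32e-6·1490·-55.7 = -0.7735 mm.
δ = δ_mech + δ_thermal = 0.6289 mm.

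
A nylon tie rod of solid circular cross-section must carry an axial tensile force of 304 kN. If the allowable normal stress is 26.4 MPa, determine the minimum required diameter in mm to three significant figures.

121 mm

Required area A ≥ P/σ_allow = 304000/26.4 = 11520 mm².
For a solid circular section, d ≥ √(4A/π) = 121.1 mm.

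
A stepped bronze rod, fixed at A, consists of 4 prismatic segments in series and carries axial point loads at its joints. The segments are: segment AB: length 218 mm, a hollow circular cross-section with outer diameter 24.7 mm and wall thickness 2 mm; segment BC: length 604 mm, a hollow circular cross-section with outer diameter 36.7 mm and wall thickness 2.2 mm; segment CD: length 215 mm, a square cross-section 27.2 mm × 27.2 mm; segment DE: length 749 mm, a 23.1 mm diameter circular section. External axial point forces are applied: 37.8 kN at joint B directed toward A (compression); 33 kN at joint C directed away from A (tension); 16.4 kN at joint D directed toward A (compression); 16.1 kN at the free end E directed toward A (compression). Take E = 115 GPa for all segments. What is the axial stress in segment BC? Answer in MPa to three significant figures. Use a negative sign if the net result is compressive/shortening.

2.10 MPa

Internal axial forces (sectioning from the free end, tension +): N_DE = -16.1 kN, N_CD = -32.5 kN, N_BC = 0.5 kN, N_AB = -37.3 kN.
A_BC = 238.4 mm².
σ_BC = N_BC/A_BC = 500/238.4 = 2.097 MPa.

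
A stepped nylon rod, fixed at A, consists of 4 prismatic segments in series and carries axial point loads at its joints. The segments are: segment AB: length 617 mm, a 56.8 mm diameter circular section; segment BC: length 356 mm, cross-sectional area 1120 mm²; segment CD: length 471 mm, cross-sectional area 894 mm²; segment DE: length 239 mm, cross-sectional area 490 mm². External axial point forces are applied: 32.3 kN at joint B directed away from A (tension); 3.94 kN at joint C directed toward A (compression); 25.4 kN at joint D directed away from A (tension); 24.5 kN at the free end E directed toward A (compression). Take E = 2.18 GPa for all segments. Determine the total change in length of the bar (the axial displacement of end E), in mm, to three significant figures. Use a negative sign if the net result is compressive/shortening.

-2.44 mm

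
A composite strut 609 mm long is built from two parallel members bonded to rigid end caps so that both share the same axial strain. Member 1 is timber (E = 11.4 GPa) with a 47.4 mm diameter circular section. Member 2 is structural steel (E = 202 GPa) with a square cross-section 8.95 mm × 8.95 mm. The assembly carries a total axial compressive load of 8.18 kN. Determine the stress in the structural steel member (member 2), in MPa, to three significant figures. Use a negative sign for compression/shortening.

-45.5 MPa

A_1 = 1765 mm².
A_2 = 80.1 mm².
Equal strain + equilibrium ⇒ each member carries load in proportion to AE: A₁E₁ = 20120000 N, A₂E₂ = 16180000 N, ΣAE = 36300000 N.
σ₂ = P·E₂/ΣAE = -8180·202000/36300000 = -45.52 MPa.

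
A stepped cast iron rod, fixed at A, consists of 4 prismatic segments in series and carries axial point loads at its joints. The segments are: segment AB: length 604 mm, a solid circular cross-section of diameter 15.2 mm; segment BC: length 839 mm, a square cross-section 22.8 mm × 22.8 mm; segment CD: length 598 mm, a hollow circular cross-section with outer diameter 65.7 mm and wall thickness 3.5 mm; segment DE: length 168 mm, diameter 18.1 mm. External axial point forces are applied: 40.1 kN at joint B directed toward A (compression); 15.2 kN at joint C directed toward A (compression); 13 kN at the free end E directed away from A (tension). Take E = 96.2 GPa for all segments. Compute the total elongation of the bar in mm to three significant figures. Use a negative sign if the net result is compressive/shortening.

Internal axial forces (sectioning from the free end, tension +): N_DE = 13 kN, N_CD = 13 kN, N_BC = -2.2 kN, N_AB = -42.3 kN.
A_AB = 181.5 mm².
A_BC = 519.8 mm².
A_CD = 683.9 mm².
A_DE = 257.3 mm².
δ_AB = -42300·604/(181.5·96200) = -1.464 mm
δ_BC = -2200·839/(519.8·96200) = -0.03691 mm
δ_CD = 13000·598/(683.9·96200) = 0.1182 mm
δ_DE = 13000·168/(257.3·96200) = 0.08823 mm
δ = Σδ_i = -1.294 mm.

-1.29 mm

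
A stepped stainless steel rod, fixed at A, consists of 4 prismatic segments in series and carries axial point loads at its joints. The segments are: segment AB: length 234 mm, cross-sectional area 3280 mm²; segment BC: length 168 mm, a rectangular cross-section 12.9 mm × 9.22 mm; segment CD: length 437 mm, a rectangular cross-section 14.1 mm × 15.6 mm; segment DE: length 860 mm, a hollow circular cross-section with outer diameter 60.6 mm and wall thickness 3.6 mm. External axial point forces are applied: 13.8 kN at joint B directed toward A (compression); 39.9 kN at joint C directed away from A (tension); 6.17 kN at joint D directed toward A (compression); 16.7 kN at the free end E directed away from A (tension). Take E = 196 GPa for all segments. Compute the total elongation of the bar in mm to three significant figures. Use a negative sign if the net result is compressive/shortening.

0.597 mm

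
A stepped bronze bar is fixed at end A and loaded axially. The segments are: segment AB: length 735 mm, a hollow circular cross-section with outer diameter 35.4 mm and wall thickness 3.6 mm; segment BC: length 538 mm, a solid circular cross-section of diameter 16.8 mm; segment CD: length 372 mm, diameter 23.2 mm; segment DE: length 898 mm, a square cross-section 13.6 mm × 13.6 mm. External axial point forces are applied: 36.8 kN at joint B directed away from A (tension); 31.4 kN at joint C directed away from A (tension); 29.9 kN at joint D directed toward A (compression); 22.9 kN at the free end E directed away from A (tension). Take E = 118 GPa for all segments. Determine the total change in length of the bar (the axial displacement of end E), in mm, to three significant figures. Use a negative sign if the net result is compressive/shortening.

2.45 mm

Internal axial forces (sectioning from the free end, tension +): N_DE = 22.9 kN, N_CD = -7 kN, N_BC = 24.4 kN, N_AB = 61.2 kN.
A_AB = 359.6 mm².
A_BC = 221.7 mm².
A_CD = 422.7 mm².
A_DE = 185 mm².
δ_AB = 61200·735/(359.6·118000) = 1.06 mm
δ_BC = 24400·538/(221.7·118000) = 0.5019 mm
δ_CD = -7000·372/(422.7·118000) = -0.0522 mm
δ_DE = 22900·898/(185·118000) = 0.9422 mm
δ = Σδ_i = 2.452 mm.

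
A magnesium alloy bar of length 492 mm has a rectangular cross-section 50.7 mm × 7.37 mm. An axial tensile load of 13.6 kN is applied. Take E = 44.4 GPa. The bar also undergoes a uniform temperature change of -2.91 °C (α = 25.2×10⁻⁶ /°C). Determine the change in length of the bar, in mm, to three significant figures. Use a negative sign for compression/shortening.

A = 373.7 mm².
δ_mech = NL/(AE) = 13600·492/(373.7·44400) = 0.4033 mm.
δ_thermal = αLΔT = 25.2e-6·492·-2.91 = -0.03608 mm.
δ = δ_mech + δ_thermal = 0.3672 mm.

0.367 mm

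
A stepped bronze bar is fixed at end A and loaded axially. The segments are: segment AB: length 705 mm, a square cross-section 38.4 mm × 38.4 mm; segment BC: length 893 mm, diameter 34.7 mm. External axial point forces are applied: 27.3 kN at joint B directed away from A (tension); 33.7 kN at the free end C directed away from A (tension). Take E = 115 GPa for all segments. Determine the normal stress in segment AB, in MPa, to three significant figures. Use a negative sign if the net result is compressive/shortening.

Internal axial forces (sectioning from the free end, tension +): N_BC = 33.7 kN, N_AB = 61 kN.
A_AB = 1475 mm².
σ_AB = N_AB/A_AB = 61000/1475 = 41.37 MPa.

41.4 MPa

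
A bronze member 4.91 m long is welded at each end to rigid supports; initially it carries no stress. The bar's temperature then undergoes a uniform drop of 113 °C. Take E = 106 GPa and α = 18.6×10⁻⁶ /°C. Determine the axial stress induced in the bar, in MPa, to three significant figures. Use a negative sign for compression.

223 MPa

Free thermal expansion αLΔT = 18.6e-6 · 4910 · -113 = -10.32 mm.
The walls impose strain ε = −(-10.32)/4910 = 2.1018e-03; σ = Eε = 106000 · 2.1018e-03 = 222.8 MPa.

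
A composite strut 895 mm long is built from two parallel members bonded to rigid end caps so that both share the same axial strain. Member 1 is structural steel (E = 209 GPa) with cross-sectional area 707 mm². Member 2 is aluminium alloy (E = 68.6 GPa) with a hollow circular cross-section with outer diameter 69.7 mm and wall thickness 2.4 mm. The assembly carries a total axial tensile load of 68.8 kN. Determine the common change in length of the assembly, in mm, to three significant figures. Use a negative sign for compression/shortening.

0.337 mm

A_2 = 507.4 mm².
Equal strain + equilibrium ⇒ each member carries load in proportion to AE: A₁E₁ = 147800000 N, A₂E₂ = 34810000 N, ΣAE = 182600000 N.
δ = PL/ΣAE = 68800·895/182600000 = 0.3373 mm.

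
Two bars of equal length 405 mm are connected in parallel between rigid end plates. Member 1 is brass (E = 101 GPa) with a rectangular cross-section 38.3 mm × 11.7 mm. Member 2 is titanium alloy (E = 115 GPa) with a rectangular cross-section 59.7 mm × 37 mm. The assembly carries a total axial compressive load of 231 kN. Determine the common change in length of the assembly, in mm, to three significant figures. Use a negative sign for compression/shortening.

A_1 = 448.1 mm².
A_2 = 2209 mm².
Equal strain + equilibrium ⇒ each member carries load in proportion to AE: A₁E₁ = 45260000 N, A₂E₂ = 254000000 N, ΣAE = 299300000 N.
δ = PL/ΣAE = -231000·405/299300000 = -0.3126 mm.

-0.313 mm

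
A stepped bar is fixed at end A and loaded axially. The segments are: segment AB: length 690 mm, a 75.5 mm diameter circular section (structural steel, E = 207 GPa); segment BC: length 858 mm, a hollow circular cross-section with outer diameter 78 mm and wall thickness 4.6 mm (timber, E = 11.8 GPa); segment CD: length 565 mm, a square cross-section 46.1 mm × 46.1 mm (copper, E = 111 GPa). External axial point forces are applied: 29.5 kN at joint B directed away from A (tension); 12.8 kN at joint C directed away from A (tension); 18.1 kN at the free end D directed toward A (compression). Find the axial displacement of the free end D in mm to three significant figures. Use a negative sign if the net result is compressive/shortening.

-0.389 mm

Internal axial forces (sectioning from the free end, tension +): N_CD = -18.1 kN, N_BC = -5.3 kN, N_AB = 24.2 kN.
A_AB = 4477 mm².
A_BC = 1061 mm².
A_CD = 2125 mm².
δ_AB = 24200·690/(4477·207000) = 0.01802 mm
δ_BC = -5300·858/(1061·11800) = -0.3633 mm
δ_CD = -18100·565/(2125·111000) = -0.04335 mm
δ = Σδ_i = -0.3886 mm.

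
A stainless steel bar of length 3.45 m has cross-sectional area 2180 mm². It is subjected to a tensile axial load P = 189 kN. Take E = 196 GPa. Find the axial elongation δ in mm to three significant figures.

1.53 mm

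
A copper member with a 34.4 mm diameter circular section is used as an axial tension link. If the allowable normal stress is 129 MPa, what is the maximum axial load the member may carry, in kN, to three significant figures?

120 kN

A = 929.4 mm².
P_max = σ_allow · A = 129 · 929.4 = 119900 N = 119.9 kN.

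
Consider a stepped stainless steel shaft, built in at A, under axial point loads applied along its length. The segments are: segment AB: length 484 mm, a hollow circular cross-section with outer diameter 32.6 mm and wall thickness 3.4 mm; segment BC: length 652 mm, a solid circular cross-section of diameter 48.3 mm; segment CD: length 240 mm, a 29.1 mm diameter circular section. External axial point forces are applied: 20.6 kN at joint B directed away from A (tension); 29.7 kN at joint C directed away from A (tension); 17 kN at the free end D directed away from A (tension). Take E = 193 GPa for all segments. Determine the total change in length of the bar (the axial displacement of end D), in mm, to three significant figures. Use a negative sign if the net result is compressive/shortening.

0.659 mm

Internal axial forces (sectioning from the free end, tension +): N_CD = 17 kN, N_BC = 46.7 kN, N_AB = 67.3 kN.
A_AB = 311.9 mm².
A_BC = 1832 mm².
A_CD = 665.1 mm².
δ_AB = 67300·484/(311.9·193000) = 0.5411 mm
δ_BC = 46700·652/(1832·193000) = 0.0861 mm
δ_CD = 17000·240/(665.1·193000) = 0.03179 mm
δ = Σδ_i = 0.659 mm.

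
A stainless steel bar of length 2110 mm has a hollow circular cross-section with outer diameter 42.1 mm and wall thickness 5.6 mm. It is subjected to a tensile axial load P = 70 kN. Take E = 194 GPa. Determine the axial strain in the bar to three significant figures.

A = 642.1 mm².
σ = N/A = 109 MPa; ε = σ/E = 109/194000 = 5.619e-04.

5.62e-04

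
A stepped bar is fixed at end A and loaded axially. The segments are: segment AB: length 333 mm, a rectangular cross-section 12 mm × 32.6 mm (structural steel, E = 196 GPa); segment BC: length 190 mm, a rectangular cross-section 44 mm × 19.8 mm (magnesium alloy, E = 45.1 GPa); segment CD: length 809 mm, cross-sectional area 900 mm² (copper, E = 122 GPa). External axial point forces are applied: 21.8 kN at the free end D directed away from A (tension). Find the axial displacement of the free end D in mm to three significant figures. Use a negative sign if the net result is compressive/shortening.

Internal axial forces (sectioning from the free end, tension +): N_CD = 21.8 kN, N_BC = 21.8 kN, N_AB = 21.8 kN.
A_AB = 391.2 mm².
A_BC = 871.2 mm².
δ_AB = 21800·333/(391.2·196000) = 0.09468 mm
δ_BC = 21800·190/(871.2·45100) = 0.1054 mm
δ_CD = 21800·809/(900·122000) = 0.1606 mm
δ = Σδ_i = 0.3607 mm.

0.361 mm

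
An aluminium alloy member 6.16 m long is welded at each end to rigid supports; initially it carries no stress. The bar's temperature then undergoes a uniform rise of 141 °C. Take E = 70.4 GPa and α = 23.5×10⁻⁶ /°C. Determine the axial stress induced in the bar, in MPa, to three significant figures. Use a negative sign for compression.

Free thermal expansion αLΔT = 23.5e-6 · 6160 · 141 = 20.41 mm.
The walls impose strain ε = −(20.41)/6160 = -3.3135e-03; σ = Eε = 70400 · -3.3135e-03 = -233.3 MPa.

-233 MPa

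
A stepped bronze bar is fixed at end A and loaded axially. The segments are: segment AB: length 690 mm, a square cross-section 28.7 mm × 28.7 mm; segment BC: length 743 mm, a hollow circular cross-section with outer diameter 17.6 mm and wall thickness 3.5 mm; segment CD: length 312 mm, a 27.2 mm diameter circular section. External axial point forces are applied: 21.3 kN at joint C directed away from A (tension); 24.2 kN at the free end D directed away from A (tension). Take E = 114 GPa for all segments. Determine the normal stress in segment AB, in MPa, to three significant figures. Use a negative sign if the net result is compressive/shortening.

55.2 MPa

Internal axial forces (sectioning from the free end, tension +): N_CD = 24.2 kN, N_BC = 45.5 kN, N_AB = 45.5 kN.
A_AB = 823.7 mm².
σ_AB = N_AB/A_AB = 45500/823.7 = 55.24 MPa.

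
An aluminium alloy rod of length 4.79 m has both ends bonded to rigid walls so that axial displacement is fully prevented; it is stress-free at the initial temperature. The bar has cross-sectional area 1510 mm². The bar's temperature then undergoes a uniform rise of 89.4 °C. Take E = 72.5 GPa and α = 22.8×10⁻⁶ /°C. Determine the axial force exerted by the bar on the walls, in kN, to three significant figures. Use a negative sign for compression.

-223 kN

Free thermal expansion αLΔT = 22.8e-6 · 4790 · 89.4 = 9.764 mm.
The walls impose strain ε = −(9.764)/4790 = -2.0383e-03; σ = Eε = 72500 · -2.0383e-03 = -147.8 MPa.
Wall reaction R = σ·A = -147.8·1510 = -223100 N = -223.1 kN.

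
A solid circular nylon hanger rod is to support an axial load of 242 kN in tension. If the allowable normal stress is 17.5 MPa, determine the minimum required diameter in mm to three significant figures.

133 mm

Required area A ≥ P/σ_allow = 242000/17.5 = 13830 mm².
For a solid circular section, d ≥ √(4A/π) = 132.7 mm.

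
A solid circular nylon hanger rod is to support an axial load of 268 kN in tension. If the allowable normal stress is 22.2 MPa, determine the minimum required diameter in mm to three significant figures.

124 mm

Required area A ≥ P/σ_allow = 268000/22.2 = 12070 mm².
For a solid circular section, d ≥ √(4A/π) = 124 mm.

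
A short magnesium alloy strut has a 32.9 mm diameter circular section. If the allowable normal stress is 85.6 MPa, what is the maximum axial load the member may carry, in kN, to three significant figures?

A = 850.1 mm².
P_max = σ_allow · A = 85.6 · 850.1 = 72770 N = 72.77 kN.

72.8 kN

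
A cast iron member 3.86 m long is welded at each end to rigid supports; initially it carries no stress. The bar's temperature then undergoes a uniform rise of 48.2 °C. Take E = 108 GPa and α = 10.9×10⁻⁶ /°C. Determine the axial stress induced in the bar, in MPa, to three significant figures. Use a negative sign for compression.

-56.7 MPa

Free thermal expansion αLΔT = 10.9e-6 · 3860 · 48.2 = 2.028 mm.
The walls impose strain ε = −(2.028)/3860 = -5.2538e-04; σ = Eε = 108000 · -5.2538e-04 = -56.74 MPa.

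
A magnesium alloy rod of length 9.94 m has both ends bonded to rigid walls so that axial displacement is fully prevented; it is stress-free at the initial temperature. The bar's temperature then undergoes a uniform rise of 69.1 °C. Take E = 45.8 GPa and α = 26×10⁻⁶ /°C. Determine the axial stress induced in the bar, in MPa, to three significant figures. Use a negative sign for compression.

Free thermal expansion αLΔT = 26e-6 · 9940 · 69.1 = 17.86 mm.
The walls impose strain ε = −(17.86)/9940 = -1.7966e-03; σ = Eε = 45800 · -1.7966e-03 = -82.28 MPa.

-82.3 MPa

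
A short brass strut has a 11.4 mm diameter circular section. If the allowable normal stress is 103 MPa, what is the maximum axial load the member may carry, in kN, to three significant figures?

10.5 kN

A = 102.1 mm².
P_max = σ_allow · A = 103 · 102.1 = 10510 N = 10.51 kN.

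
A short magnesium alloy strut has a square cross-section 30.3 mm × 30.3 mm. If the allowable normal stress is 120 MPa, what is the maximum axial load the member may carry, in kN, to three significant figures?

A = 918.1 mm².
P_max = σ_allow · A = 120 · 918.1 = 110200 N = 110.2 kN.

110 kN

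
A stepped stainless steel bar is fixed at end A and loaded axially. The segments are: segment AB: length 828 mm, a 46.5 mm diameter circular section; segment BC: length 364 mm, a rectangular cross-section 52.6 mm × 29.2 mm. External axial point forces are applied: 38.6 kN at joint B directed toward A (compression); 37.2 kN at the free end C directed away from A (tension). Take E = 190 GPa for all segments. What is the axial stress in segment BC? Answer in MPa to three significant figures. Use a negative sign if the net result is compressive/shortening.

Internal axial forces (sectioning from the free end, tension +): N_BC = 37.2 kN, N_AB = -1.4 kN.
A_BC = 1536 mm².
σ_BC = N_BC/A_BC = 37200/1536 = 24.22 MPa.

24.2 MPa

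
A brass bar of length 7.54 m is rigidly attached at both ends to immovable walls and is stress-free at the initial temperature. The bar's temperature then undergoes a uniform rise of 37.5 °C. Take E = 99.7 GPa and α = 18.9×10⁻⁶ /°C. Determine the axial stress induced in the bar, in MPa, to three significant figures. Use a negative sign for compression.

Free thermal expansion αLΔT = 18.9e-6 · 7540 · 37.5 = 5.344 mm.
The walls impose strain ε = −(5.344)/7540 = -7.0875e-04; σ = Eε = 99700 · -7.0875e-04 = -70.66 MPa.

-70.7 MPa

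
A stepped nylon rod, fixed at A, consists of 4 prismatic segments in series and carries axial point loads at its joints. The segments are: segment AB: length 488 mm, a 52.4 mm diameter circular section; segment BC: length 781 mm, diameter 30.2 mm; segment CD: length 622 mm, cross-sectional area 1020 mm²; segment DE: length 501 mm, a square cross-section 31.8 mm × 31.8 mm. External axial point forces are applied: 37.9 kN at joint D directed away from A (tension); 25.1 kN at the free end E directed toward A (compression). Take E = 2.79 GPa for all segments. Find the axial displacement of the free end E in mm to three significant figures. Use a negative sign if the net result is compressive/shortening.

4.38 mm

Internal axial forces (sectioning from the free end, tension +): N_DE = -25.1 kN, N_CD = 12.8 kN, N_BC = 12.8 kN, N_AB = 12.8 kN.
A_AB = 2157 mm².
A_BC = 716.3 mm².
A_DE = 1011 mm².
δ_AB = 12800·488/(2157·2790) = 1.038 mm
δ_BC = 12800·781/(716.3·2790) = 5.002 mm
δ_CD = 12800·622/(1020·2790) = 2.798 mm
δ_DE = -25100·501/(1011·2790) = -4.457 mm
δ = Σδ_i = 4.381 mm.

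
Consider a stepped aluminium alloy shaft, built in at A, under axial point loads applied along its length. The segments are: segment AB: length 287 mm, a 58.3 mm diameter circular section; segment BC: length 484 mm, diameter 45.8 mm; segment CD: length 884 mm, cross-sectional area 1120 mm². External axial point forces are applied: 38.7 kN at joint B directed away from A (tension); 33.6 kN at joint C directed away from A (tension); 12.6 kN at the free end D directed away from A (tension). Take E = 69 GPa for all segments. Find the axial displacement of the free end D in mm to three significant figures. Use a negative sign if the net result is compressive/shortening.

0.473 mm

Internal axial forces (sectioning from the free end, tension +): N_CD = 12.6 kN, N_BC = 46.2 kN, N_AB = 84.9 kN.
A_AB = 2669 mm².
A_BC = 1647 mm².
δ_AB = 84900·287/(2669·69000) = 0.1323 mm
δ_BC = 46200·484/(1647·69000) = 0.1967 mm
δ_CD = 12600·884/(1120·69000) = 0.1441 mm
δ = Σδ_i = 0.4731 mm.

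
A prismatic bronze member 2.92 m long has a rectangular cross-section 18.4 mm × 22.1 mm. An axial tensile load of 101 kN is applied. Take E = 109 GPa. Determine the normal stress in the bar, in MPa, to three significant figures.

248 MPa

A = 406.6 mm².
σ = N/A = 101000/406.6 = 248.4 MPa.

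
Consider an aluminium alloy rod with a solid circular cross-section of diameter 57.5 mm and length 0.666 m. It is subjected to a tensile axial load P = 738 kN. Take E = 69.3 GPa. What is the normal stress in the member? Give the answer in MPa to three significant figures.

284 MPa

A = 2597 mm².
σ = N/A = 738000/2597 = 284.2 MPa.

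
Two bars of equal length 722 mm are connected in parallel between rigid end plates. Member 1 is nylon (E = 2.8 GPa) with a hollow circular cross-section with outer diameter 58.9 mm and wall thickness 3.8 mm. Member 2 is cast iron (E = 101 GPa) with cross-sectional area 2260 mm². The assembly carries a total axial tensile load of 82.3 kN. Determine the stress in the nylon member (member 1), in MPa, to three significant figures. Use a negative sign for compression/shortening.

1.00 MPa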